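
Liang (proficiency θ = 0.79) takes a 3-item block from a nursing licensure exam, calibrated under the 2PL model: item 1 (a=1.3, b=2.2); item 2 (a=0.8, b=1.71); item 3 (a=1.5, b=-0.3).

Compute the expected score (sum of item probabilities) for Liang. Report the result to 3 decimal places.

P(θ) = 1 / (1 + exp(−a(θ − b)))
P_1 = 1/(1+e^{1.8330}) = 0.1379
P_2 = 1/(1+e^{0.7360}) = 0.3239
P_3 = 1/(1+e^{-1.6350}) = 0.8369
E[score] = 0.1379 + 0.3239 + 0.8369 = 1.2986

1.299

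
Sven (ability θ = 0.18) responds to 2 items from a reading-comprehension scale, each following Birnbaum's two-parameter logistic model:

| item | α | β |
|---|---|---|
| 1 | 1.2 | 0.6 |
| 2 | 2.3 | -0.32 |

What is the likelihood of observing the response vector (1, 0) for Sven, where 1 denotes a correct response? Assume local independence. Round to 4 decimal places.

P(θ) = 1 / (1 + exp(−α(θ − β)))
P_1 = 1/(1+e^{0.5040}) = 0.3766
P_2 = 1/(1+e^{-1.1500}) = 0.7595
L = P_1 × (1−P_2) = 0.3766 × 0.2405 = 0.09057

0.0906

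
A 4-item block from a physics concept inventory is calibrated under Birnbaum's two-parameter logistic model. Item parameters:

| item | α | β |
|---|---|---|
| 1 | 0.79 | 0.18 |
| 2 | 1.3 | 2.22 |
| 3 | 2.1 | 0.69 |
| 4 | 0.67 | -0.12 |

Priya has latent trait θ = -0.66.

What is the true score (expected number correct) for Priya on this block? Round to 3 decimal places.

0.829

P(θ) = 1 / (1 + exp(−α(θ − β)))
P_1 = 1/(1+e^{0.6636}) = 0.3399
P_2 = 1/(1+e^{3.7440}) = 0.0231
P_3 = 1/(1+e^{2.8350}) = 0.0555
P_4 = 1/(1+e^{0.3618}) = 0.4105
E[score] = 0.3399 + 0.0231 + 0.0555 + 0.4105 = 0.8290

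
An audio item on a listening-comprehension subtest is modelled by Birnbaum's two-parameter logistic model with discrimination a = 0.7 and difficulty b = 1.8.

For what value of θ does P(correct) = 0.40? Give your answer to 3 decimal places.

P(θ) = 1 / (1 + exp(−a(θ − b)))
logit = ln(0.4000/0.6000) = -0.4055
θ = b + logit/(a) = 1.8 + (-0.4055)/0.7000 = 1.2208

1.221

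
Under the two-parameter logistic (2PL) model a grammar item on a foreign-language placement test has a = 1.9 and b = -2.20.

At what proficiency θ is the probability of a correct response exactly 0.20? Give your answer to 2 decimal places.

P(θ) = 1 / (1 + exp(−a(θ − b)))
logit = ln(0.2000/0.8000) = -1.3863
θ = b + logit/(a) = -2.20 + (-1.3863)/1.9000 = -2.9296

-2.93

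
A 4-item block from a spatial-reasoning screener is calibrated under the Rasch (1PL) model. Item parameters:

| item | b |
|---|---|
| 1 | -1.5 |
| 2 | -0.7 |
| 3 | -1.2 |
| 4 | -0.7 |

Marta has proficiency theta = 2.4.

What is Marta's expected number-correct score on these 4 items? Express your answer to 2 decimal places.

3.87

P(theta) = 1 / (1 + exp(−(theta − b)))
P_1 = 1/(1+e^{-3.9000}) = 0.9802
P_2 = 1/(1+e^{-3.1000}) = 0.9569
P_3 = 1/(1+e^{-3.6000}) = 0.9734
P_4 = 1/(1+e^{-3.1000}) = 0.9569
E[score] = 0.9802 + 0.9569 + 0.9734 + 0.9569 = 3.8673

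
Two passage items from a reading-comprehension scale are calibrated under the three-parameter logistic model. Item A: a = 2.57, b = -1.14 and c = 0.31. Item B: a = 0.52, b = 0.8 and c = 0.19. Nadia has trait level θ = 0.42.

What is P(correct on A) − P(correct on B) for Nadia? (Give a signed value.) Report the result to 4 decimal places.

P(θ) = c + (1 − c) · 1 / (1 + exp(−a(θ − b)))
P_A = 0.9877
P_B = 0.5551
P_A − P_B = 0.4326

0.4326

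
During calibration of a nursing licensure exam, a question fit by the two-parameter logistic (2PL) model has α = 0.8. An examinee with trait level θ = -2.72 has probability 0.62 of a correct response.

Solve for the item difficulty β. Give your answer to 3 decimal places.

P(θ) = 1 / (1 + exp(−α(θ − β)))
logit(0.62) = ln(0.62/0.38) = 0.4895
β = θ − logit/(α) = -2.72 − 0.4895/0.8000 = -3.3319

-3.332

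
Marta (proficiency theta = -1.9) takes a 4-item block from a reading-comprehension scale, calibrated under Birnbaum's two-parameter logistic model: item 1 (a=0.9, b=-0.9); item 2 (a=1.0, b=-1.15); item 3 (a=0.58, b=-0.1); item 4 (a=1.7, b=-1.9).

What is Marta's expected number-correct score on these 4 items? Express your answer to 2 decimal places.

P(theta) = 1 / (1 + exp(−a(theta − b)))
P_1 = 1/(1+e^{0.9000}) = 0.2891
P_2 = 1/(1+e^{0.7500}) = 0.3208
P_3 = 1/(1+e^{1.0440}) = 0.2604
P_4 = 1/(1+e^{0.0000}) = 0.5000
E[score] = 0.2891 + 0.3208 + 0.2604 + 0.5000 = 1.3703

1.37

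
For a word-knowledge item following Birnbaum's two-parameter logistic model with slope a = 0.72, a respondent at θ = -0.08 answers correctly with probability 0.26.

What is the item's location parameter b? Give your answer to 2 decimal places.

P(θ) = 1 / (1 + exp(−a(θ − b)))
logit(0.26) = ln(0.26/0.74) = -1.0460
b = θ − logit/(a) = -0.08 − (-1.0460)/0.7200 = 1.3727

1.37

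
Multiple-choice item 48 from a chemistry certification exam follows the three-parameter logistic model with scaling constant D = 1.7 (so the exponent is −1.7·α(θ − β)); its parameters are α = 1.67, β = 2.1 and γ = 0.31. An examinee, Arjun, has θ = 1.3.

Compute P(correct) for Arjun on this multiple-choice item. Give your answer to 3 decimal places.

0.375

P(θ) = γ + (1 − γ) · 1 / (1 + exp(−D·α(θ − β)))
Exponent: 1.7 × 1.67 × (1.3 − 2.1) = -2.2712
1/(1 + e^{2.2712}) = 0.0935
P = 0.31 + 0.69 × 0.0935 = 0.3745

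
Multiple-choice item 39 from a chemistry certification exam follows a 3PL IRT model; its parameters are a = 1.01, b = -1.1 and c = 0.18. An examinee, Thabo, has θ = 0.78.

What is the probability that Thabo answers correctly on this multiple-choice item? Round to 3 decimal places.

P(θ) = c + (1 − c) · 1 / (1 + exp(−a(θ − b)))
Exponent: 1.01 × (0.78 − (-1.1)) = 1.8988
1/(1 + e^{-1.8988}) = 0.8698
P = 0.18 + 0.82 × 0.8698 = 0.8932

0.893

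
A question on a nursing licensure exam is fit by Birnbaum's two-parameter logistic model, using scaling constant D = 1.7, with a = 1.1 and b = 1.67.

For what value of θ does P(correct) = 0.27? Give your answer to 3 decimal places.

P(θ) = 1 / (1 + exp(−D·a(θ − b)))
logit = ln(0.2700/0.7300) = -0.9946
θ = b + logit/(1.7·a) = 1.67 + (-0.9946)/1.8700 = 1.1381

1.138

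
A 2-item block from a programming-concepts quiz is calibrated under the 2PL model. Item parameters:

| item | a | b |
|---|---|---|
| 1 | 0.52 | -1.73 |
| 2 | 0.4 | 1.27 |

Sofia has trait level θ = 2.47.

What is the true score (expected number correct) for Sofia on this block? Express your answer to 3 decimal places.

1.517

P(θ) = 1 / (1 + exp(−a(θ − b)))
P_1 = 1/(1+e^{-2.1840}) = 0.8988
P_2 = 1/(1+e^{-0.4800}) = 0.6177
E[score] = 0.8988 + 0.6177 = 1.5166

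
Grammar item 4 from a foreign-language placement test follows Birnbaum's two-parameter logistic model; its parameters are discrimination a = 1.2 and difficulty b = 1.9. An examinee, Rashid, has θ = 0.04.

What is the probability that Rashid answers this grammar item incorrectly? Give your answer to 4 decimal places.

P(θ) = 1 / (1 + exp(−a(θ − b)))
Exponent: 1.2 × (0.04 − 1.9) = -2.2320
1/(1 + e^{2.2320}) = 0.0969
P(incorrect) = 1 − 0.0969 = 0.9031

0.9031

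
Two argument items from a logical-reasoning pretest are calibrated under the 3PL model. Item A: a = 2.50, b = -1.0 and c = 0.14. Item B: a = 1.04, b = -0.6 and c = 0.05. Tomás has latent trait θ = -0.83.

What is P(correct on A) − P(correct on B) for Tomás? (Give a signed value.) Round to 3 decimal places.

P(θ) = c + (1 − c) · 1 / (1 + exp(−a(θ − b)))
P_A = 0.6600
P_B = 0.4685
P_A − P_B = 0.1916

0.192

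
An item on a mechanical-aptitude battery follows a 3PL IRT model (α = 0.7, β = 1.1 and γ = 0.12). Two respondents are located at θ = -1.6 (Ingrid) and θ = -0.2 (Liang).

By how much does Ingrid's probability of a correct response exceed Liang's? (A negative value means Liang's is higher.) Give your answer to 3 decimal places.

P(θ) = γ + (1 − γ) · 1 / (1 + exp(−α(θ − β)))
P(Ingrid) = 0.2355  [exponent -1.8900]
P(Liang) = 0.3726  [exponent -0.9100]
Difference = 0.2355 − 0.3726 = -0.1371

-0.137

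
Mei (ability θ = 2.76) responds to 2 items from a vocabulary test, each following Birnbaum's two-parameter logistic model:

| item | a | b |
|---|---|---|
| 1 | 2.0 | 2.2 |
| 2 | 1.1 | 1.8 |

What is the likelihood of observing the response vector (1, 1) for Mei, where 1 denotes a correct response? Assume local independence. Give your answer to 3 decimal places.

0.559

P(θ) = 1 / (1 + exp(−a(θ − b)))
P_1 = 1/(1+e^{-1.1200}) = 0.7540
P_2 = 1/(1+e^{-1.0560}) = 0.7419
L = P_1 × P_2 = 0.7540 × 0.7419 = 0.55940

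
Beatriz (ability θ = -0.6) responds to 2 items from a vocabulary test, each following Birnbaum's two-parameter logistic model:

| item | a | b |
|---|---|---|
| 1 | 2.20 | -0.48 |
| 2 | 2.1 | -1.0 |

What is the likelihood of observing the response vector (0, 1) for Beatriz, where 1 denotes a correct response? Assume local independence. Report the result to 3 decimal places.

P(θ) = 1 / (1 + exp(−a(θ − b)))
P_1 = 1/(1+e^{0.2640}) = 0.4344
P_2 = 1/(1+e^{-0.8400}) = 0.6985
L = (1−P_1) × P_2 = 0.5656 × 0.6985 = 0.39507

0.395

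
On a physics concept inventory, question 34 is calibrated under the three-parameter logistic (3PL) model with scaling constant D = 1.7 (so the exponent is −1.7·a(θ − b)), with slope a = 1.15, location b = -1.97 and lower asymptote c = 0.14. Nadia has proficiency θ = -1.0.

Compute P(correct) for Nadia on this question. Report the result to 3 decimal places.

0.888

P(θ) = c + (1 − c) · 1 / (1 + exp(−D·a(θ − b)))
Exponent: 1.7 × 1.15 × (-1.0 − (-1.97)) = 1.8963
1/(1 + e^{-1.8963}) = 0.8695
P = 0.14 + 0.86 × 0.8695 = 0.8878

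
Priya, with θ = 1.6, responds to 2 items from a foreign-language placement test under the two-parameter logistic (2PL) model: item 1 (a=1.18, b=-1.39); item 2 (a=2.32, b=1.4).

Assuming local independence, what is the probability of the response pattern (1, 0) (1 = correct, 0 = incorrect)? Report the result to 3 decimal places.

0.375

P(θ) = 1 / (1 + exp(−a(θ − b)))
P_1 = 1/(1+e^{-3.5282}) = 0.9715
P_2 = 1/(1+e^{-0.4640}) = 0.6140
L = P_1 × (1−P_2) = 0.9715 × 0.3860 = 0.37503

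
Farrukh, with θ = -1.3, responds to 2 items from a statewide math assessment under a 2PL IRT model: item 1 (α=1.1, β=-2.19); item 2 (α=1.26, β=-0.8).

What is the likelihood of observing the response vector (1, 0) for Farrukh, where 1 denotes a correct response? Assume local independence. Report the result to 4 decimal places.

0.4743

P(θ) = 1 / (1 + exp(−α(θ − β)))
P_1 = 1/(1+e^{-0.9790}) = 0.7269
P_2 = 1/(1+e^{0.6300}) = 0.3475
L = P_1 × (1−P_2) = 0.7269 × 0.6525 = 0.47430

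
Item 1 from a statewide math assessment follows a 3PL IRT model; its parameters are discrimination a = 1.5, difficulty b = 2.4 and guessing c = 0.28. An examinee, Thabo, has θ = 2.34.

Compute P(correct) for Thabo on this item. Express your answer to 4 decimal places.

P(θ) = c + (1 − c) · 1 / (1 + exp(−a(θ − b)))
Exponent: 1.5 × (2.34 − 2.4) = -0.0900
1/(1 + e^{0.0900}) = 0.4775
P = 0.28 + 0.72 × 0.4775 = 0.6238

0.6238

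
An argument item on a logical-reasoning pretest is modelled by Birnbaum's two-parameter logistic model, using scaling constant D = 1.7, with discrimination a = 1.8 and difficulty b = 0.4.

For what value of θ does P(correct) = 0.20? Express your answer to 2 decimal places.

-0.05

P(θ) = 1 / (1 + exp(−D·a(θ − b)))
logit = ln(0.2000/0.8000) = -1.3863
θ = b + logit/(1.7·a) = 0.4 + (-1.3863)/3.0600 = -0.0530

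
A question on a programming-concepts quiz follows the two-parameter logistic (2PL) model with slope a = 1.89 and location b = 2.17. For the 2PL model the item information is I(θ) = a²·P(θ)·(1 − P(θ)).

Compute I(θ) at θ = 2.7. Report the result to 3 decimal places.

P = 1/(1+e^{-1.0017}) = 0.7314
P(1−P) = 0.7314 × 0.2686 = 0.1965
I = a² × P(1−P) = 1.89² × 0.1965 = 0.70177

0.702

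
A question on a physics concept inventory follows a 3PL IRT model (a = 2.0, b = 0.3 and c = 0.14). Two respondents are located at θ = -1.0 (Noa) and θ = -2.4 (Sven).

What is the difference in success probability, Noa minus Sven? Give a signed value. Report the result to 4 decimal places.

P(θ) = c + (1 − c) · 1 / (1 + exp(−a(θ − b)))
P(Noa) = 0.1995  [exponent -2.6000]
P(Sven) = 0.1439  [exponent -5.4000]
Difference = 0.1995 − 0.1439 = 0.0556

0.0556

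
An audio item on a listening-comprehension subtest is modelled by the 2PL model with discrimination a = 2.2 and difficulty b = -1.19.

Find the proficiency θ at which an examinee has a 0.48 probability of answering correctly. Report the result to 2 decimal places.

P(θ) = 1 / (1 + exp(−a(θ − b)))
logit = ln(0.4800/0.5200) = -0.0800
θ = b + logit/(a) = -1.19 + (-0.0800)/2.2000 = -1.2264

-1.23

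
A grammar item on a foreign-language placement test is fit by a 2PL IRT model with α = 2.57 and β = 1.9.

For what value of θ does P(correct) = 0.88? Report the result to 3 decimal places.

P(θ) = 1 / (1 + exp(−α(θ − β)))
logit = ln(0.8800/0.1200) = 1.9924
θ = β + logit/(α) = 1.9 + 1.9924/2.5700 = 2.6753

2.675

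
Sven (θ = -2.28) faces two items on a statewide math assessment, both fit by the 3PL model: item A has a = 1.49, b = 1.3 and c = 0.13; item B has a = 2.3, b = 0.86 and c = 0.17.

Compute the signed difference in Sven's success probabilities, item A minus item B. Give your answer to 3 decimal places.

-0.036

P(θ) = c + (1 − c) · 1 / (1 + exp(−a(θ − b)))
P_A = 0.1342
P_B = 0.1706
P_A − P_B = -0.0364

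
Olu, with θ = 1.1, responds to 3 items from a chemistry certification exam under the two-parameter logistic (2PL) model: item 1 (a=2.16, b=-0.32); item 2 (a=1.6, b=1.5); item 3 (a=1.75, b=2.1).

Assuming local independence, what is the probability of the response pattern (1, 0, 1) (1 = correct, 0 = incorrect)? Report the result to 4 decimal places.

0.0926

P(θ) = 1 / (1 + exp(−a(θ − b)))
P_1 = 1/(1+e^{-3.0672}) = 0.9555
P_2 = 1/(1+e^{0.6400}) = 0.3452
P_3 = 1/(1+e^{1.7500}) = 0.1480
L = P_1 × (1−P_2) × P_3 = 0.9555 × 0.6548 × 0.1480 = 0.09262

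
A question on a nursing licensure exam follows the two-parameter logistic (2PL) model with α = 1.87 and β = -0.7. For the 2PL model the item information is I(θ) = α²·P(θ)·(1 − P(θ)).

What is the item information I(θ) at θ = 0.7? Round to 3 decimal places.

P = 1/(1+e^{-2.6180}) = 0.9320
P(1−P) = 0.9320 × 0.0680 = 0.0634
I = α² × P(1−P) = 1.87² × 0.0634 = 0.22159

0.222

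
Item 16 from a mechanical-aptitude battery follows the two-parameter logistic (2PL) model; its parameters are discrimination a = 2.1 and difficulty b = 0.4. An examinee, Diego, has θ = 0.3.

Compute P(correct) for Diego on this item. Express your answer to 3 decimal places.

P(θ) = 1 / (1 + exp(−a(θ − b)))
Exponent: 2.1 × (0.3 − 0.4) = -0.2100
1/(1 + e^{0.2100}) = 0.4477

0.448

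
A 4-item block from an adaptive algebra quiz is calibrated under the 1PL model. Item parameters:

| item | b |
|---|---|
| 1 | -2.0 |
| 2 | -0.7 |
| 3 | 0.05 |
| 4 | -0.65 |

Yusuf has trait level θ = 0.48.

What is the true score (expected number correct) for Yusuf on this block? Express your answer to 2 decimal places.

P(θ) = 1 / (1 + exp(−(θ − b)))
P_1 = 1/(1+e^{-2.4800}) = 0.9227
P_2 = 1/(1+e^{-1.1800}) = 0.7649
P_3 = 1/(1+e^{-0.4300}) = 0.6059
P_4 = 1/(1+e^{-1.1300}) = 0.7558
E[score] = 0.9227 + 0.7649 + 0.6059 + 0.7558 = 3.0494

3.05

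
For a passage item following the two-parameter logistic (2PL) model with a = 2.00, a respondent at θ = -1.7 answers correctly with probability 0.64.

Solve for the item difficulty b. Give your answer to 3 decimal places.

-1.988

P(θ) = 1 / (1 + exp(−a(θ − b)))
logit(0.64) = ln(0.64/0.36) = 0.5754
b = θ − logit/(a) = -1.7 − 0.5754/2.0000 = -1.9877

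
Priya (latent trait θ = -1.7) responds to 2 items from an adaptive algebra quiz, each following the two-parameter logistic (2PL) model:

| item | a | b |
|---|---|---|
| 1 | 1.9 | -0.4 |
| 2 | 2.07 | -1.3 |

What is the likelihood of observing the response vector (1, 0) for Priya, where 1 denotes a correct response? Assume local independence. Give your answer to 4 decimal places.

P(θ) = 1 / (1 + exp(−a(θ − b)))
P_1 = 1/(1+e^{2.4700}) = 0.0780
P_2 = 1/(1+e^{0.8280}) = 0.3041
L = P_1 × (1−P_2) = 0.0780 × 0.6959 = 0.05427

0.0543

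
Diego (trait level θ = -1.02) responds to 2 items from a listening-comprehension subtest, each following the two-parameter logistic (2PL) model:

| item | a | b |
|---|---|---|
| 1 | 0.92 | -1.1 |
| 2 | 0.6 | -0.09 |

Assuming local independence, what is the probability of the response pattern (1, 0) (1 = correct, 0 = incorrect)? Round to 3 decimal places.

0.330

P(θ) = 1 / (1 + exp(−a(θ − b)))
P_1 = 1/(1+e^{-0.0736}) = 0.5184
P_2 = 1/(1+e^{0.5580}) = 0.3640
L = P_1 × (1−P_2) = 0.5184 × 0.6360 = 0.32969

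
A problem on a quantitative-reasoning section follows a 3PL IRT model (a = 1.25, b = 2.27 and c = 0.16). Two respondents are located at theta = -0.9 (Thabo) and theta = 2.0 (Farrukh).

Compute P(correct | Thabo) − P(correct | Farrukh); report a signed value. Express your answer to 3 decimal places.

-0.334

P(theta) = c + (1 − c) · 1 / (1 + exp(−a(theta − b)))
P(Thabo) = 0.1757  [exponent -3.9625]
P(Farrukh) = 0.5098  [exponent -0.3375]
Difference = 0.1757 − 0.5098 = -0.3341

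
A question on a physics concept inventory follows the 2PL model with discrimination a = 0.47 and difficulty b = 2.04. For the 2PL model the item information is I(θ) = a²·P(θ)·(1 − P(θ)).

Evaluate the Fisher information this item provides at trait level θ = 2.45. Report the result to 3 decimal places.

P = 1/(1+e^{-0.1927}) = 0.5480
P(1−P) = 0.5480 × 0.4520 = 0.2477
I = a² × P(1−P) = 0.47² × 0.2477 = 0.05472

0.055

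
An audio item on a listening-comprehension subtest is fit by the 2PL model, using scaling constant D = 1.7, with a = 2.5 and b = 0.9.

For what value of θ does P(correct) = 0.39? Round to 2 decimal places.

0.79

P(θ) = 1 / (1 + exp(−D·a(θ − b)))
logit = ln(0.3900/0.6100) = -0.4473
θ = b + logit/(1.7·a) = 0.9 + (-0.4473)/4.2500 = 0.7948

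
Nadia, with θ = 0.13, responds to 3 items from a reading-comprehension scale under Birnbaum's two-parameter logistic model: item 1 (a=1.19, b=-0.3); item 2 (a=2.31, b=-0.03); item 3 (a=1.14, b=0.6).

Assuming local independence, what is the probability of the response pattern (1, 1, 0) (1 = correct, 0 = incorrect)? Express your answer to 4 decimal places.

0.2332

P(θ) = 1 / (1 + exp(−a(θ − b)))
P_1 = 1/(1+e^{-0.5117}) = 0.6252
P_2 = 1/(1+e^{-0.3696}) = 0.5914
P_3 = 1/(1+e^{0.5358}) = 0.3692
L = P_1 × P_2 × (1−P_3) = 0.6252 × 0.5914 × 0.6308 = 0.23323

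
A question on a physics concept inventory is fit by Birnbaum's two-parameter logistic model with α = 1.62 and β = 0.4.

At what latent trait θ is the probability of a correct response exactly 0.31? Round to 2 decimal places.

-0.09

P(θ) = 1 / (1 + exp(−α(θ − β)))
logit = ln(0.3100/0.6900) = -0.8001
θ = β + logit/(α) = 0.4 + (-0.8001)/1.6200 = -0.0939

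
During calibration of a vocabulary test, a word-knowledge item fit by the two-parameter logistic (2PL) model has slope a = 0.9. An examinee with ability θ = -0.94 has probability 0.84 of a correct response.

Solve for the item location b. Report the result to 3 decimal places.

P(θ) = 1 / (1 + exp(−a(θ − b)))
logit(0.84) = ln(0.84/0.16) = 1.6582
b = θ − logit/(a) = -0.94 − 1.6582/0.9000 = -2.7825

-2.782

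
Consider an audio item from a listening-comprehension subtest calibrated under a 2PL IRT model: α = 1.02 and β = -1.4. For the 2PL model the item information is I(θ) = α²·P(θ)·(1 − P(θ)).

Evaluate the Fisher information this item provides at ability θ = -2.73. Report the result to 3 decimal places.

0.169

P = 1/(1+e^{1.3566}) = 0.2048
P(1−P) = 0.2048 × 0.7952 = 0.1629
I = α² × P(1−P) = 1.02² × 0.1629 = 0.16943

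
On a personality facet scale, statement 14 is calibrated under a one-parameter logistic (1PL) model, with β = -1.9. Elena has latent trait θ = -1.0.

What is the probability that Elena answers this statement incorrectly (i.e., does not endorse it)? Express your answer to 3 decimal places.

P(θ) = 1 / (1 + exp(−(θ − β)))
Exponent: (-1.0 − (-1.9)) = 0.9000
1/(1 + e^{-0.9000}) = 0.7109
P = 0.7109
P(incorrect) = 1 − 0.7109 = 0.2891

0.289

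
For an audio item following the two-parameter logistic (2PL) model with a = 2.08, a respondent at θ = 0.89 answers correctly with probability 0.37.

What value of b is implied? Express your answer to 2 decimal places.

P(θ) = 1 / (1 + exp(−a(θ − b)))
logit(0.37) = ln(0.37/0.63) = -0.5322
b = θ − logit/(a) = 0.89 − (-0.5322)/2.0800 = 1.1459

1.15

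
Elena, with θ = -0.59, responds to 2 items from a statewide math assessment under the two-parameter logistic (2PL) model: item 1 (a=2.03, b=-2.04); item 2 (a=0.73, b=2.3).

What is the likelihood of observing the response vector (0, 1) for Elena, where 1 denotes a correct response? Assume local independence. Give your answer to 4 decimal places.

0.0054

P(θ) = 1 / (1 + exp(−a(θ − b)))
P_1 = 1/(1+e^{-2.9435}) = 0.9500
P_2 = 1/(1+e^{2.1097}) = 0.1082
L = (1−P_1) × P_2 = 0.0500 × 0.1082 = 0.00541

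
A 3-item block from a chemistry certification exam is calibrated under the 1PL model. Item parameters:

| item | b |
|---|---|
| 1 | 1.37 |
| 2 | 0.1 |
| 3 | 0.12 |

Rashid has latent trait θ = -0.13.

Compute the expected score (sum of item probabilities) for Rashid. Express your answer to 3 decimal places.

1.063

P(θ) = 1 / (1 + exp(−(θ − b)))
P_1 = 1/(1+e^{1.5000}) = 0.1824
P_2 = 1/(1+e^{0.2300}) = 0.4428
P_3 = 1/(1+e^{0.2500}) = 0.4378
E[score] = 0.1824 + 0.4428 + 0.4378 = 1.0630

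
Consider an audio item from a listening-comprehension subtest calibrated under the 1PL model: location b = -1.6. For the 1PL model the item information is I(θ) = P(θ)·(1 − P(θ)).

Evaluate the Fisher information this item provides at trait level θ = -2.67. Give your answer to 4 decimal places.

0.1902

P = 1/(1+e^{1.0700}) = 0.2554
P(1−P) = 0.2554 × 0.7446 = 0.1902
I = P(1−P) = 0.19017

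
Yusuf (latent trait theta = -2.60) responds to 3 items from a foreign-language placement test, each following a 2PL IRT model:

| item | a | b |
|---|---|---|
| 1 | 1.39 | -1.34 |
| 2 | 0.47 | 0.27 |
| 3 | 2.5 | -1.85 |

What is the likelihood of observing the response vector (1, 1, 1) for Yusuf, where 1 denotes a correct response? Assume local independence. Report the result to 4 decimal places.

P(theta) = 1 / (1 + exp(−a(theta − b)))
P_1 = 1/(1+e^{1.7514}) = 0.1479
P_2 = 1/(1+e^{1.3489}) = 0.2061
P_3 = 1/(1+e^{1.8750}) = 0.1330
L = P_1 × P_2 × P_3 = 0.1479 × 0.2061 × 0.1330 = 0.00405

0.0041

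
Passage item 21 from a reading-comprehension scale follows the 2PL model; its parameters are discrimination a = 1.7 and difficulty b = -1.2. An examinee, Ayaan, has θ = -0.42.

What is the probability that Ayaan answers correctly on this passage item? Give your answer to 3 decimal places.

0.790

P(θ) = 1 / (1 + exp(−a(θ − b)))
Exponent: 1.7 × (-0.42 − (-1.2)) = 1.3260
1/(1 + e^{-1.3260}) = 0.7902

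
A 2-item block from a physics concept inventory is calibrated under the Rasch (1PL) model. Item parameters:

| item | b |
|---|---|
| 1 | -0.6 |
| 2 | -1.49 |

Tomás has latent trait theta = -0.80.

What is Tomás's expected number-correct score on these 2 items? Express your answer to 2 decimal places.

P(theta) = 1 / (1 + exp(−(theta − b)))
P_1 = 1/(1+e^{0.2000}) = 0.4502
P_2 = 1/(1+e^{-0.6900}) = 0.6660
E[score] = 0.4502 + 0.6660 = 1.1161

1.12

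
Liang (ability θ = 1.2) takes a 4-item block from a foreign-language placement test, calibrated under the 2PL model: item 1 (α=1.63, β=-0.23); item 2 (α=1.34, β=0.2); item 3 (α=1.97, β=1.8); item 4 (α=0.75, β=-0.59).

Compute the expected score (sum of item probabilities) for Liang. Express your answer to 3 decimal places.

P(θ) = 1 / (1 + exp(−α(θ − β)))
P_1 = 1/(1+e^{-2.3309}) = 0.9114
P_2 = 1/(1+e^{-1.3400}) = 0.7925
P_3 = 1/(1+e^{1.1820}) = 0.2347
P_4 = 1/(1+e^{-1.3425}) = 0.7929
E[score] = 0.9114 + 0.7925 + 0.2347 + 0.7929 = 2.7315

2.731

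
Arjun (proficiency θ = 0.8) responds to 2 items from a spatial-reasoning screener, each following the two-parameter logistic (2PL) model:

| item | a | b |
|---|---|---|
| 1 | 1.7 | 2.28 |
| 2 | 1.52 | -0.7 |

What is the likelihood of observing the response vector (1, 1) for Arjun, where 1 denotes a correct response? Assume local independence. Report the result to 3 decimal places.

P(θ) = 1 / (1 + exp(−a(θ − b)))
P_1 = 1/(1+e^{2.5160}) = 0.0747
P_2 = 1/(1+e^{-2.2800}) = 0.9072
L = P_1 × P_2 = 0.0747 × 0.9072 = 0.06781

0.068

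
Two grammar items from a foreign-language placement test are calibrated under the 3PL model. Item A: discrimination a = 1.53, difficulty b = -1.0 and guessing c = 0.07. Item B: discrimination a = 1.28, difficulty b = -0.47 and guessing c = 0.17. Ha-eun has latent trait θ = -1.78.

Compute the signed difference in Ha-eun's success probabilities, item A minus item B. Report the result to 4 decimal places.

-0.0144

P(θ) = c + (1 − c) · 1 / (1 + exp(−a(θ − b)))
P_A = 0.2864
P_B = 0.3007
P_A − P_B = -0.0144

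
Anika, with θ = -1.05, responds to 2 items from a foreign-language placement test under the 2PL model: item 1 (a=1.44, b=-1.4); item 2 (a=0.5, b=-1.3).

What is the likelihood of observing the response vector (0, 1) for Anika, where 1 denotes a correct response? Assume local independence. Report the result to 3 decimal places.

P(θ) = 1 / (1 + exp(−a(θ − b)))
P_1 = 1/(1+e^{-0.5040}) = 0.6234
P_2 = 1/(1+e^{-0.1250}) = 0.5312
L = (1−P_1) × P_2 = 0.3766 × 0.5312 = 0.20005

0.200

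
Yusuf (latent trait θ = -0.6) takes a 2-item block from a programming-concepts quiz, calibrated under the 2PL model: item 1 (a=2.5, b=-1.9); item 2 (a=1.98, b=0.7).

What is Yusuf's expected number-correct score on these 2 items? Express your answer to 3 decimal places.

1.034

P(θ) = 1 / (1 + exp(−a(θ − b)))
P_1 = 1/(1+e^{-3.2500}) = 0.9627
P_2 = 1/(1+e^{2.5740}) = 0.0708
E[score] = 0.9627 + 0.0708 = 1.0335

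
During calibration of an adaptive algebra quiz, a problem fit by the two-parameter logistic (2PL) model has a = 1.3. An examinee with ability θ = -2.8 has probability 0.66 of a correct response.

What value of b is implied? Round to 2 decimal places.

-3.31

P(θ) = 1 / (1 + exp(−a(θ − b)))
logit(0.66) = ln(0.66/0.34) = 0.6633
b = θ − logit/(a) = -2.8 − 0.6633/1.3000 = -3.3102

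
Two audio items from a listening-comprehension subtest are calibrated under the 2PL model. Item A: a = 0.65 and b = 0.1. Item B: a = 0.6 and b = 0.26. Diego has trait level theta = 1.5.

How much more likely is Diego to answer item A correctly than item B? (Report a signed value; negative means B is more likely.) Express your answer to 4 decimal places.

0.0351

P(theta) = 1 / (1 + exp(−a(theta − b)))
P_A = 0.7130
P_B = 0.6779
P_A − P_B = 0.0351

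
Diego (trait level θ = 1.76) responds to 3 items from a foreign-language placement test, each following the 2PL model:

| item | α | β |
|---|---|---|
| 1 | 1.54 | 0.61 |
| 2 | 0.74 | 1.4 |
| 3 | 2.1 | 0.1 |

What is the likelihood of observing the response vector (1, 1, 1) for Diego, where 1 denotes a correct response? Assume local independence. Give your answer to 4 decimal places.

P(θ) = 1 / (1 + exp(−α(θ − β)))
P_1 = 1/(1+e^{-1.7710}) = 0.8546
P_2 = 1/(1+e^{-0.2664}) = 0.5662
P_3 = 1/(1+e^{-3.4860}) = 0.9703
L = P_1 × P_2 × P_3 = 0.8546 × 0.5662 × 0.9703 = 0.46949

0.4695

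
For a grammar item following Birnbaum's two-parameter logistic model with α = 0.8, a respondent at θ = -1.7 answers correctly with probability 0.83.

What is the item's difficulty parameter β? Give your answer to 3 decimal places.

P(θ) = 1 / (1 + exp(−α(θ − β)))
logit(0.83) = ln(0.83/0.17) = 1.5856
β = θ − logit/(α) = -1.7 − 1.5856/0.8000 = -3.6820

-3.682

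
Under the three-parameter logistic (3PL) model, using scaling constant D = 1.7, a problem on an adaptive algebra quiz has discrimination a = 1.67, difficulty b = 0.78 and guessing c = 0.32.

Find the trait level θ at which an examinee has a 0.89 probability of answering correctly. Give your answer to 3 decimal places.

P(θ) = c + (1 − c) · 1 / (1 + exp(−D·a(θ − b)))
Remove guessing floor: (0.89 − 0.32)/(1 − 0.32) = 0.8382
logit = ln(0.8382/0.1618) = 1.6452
θ = b + logit/(1.7·a) = 0.78 + 1.6452/2.8390 = 1.3595

1.359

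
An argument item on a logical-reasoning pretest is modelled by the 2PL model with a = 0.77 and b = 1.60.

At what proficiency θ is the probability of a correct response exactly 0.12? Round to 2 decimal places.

-0.99

P(θ) = 1 / (1 + exp(−a(θ − b)))
logit = ln(0.1200/0.8800) = -1.9924
θ = b + logit/(a) = 1.60 + (-1.9924)/0.7700 = -0.9876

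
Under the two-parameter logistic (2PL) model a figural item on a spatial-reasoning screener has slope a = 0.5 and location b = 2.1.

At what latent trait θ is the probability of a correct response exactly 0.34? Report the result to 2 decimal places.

P(θ) = 1 / (1 + exp(−a(θ − b)))
logit = ln(0.3400/0.6600) = -0.6633
θ = b + logit/(a) = 2.1 + (-0.6633)/0.5000 = 0.7734

0.77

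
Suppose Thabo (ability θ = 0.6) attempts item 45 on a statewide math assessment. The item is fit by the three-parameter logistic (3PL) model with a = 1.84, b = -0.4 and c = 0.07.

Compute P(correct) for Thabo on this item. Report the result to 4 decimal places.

P(θ) = c + (1 − c) · 1 / (1 + exp(−a(θ − b)))
Exponent: 1.84 × (0.6 − (-0.4)) = 1.8400
1/(1 + e^{-1.8400}) = 0.8629
P = 0.07 + 0.93 × 0.8629 = 0.8725

0.8725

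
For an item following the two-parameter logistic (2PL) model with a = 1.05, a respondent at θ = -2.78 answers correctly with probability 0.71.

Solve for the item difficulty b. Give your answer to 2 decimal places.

-3.63

P(θ) = 1 / (1 + exp(−a(θ − b)))
logit(0.71) = ln(0.71/0.29) = 0.8954
b = θ − logit/(a) = -2.78 − 0.8954/1.0500 = -3.6327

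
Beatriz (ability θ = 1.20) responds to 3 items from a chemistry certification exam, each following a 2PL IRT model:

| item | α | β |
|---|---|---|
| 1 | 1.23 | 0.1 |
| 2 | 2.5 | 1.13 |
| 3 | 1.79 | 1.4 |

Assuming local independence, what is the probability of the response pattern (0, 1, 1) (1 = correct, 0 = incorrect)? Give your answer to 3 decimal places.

P(θ) = 1 / (1 + exp(−α(θ − β)))
P_1 = 1/(1+e^{-1.3530}) = 0.7946
P_2 = 1/(1+e^{-0.1750}) = 0.5436
P_3 = 1/(1+e^{0.3580}) = 0.4114
L = (1−P_1) × P_2 × P_3 = 0.2054 × 0.5436 × 0.4114 = 0.04594

0.046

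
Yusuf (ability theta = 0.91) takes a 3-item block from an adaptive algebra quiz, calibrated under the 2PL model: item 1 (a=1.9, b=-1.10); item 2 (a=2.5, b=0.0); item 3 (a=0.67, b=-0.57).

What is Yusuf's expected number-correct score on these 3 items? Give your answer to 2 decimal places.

2.61

P(theta) = 1 / (1 + exp(−a(theta − b)))
P_1 = 1/(1+e^{-3.8190}) = 0.9785
P_2 = 1/(1+e^{-2.2750}) = 0.9068
P_3 = 1/(1+e^{-0.9916}) = 0.7294
E[score] = 0.9785 + 0.9068 + 0.7294 = 2.6147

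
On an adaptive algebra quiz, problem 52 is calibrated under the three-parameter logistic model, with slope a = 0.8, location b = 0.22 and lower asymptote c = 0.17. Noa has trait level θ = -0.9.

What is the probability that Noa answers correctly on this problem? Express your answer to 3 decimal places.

0.411

P(θ) = c + (1 − c) · 1 / (1 + exp(−a(θ − b)))
Exponent: 0.8 × (-0.9 − 0.22) = -0.8960
1/(1 + e^{0.8960}) = 0.2899
P = 0.17 + 0.83 × 0.2899 = 0.4106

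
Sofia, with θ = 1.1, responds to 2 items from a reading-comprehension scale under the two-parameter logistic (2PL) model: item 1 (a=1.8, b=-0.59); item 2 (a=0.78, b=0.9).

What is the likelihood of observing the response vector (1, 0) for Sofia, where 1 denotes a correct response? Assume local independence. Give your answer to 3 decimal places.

P(θ) = 1 / (1 + exp(−a(θ − b)))
P_1 = 1/(1+e^{-3.0420}) = 0.9544
P_2 = 1/(1+e^{-0.1560}) = 0.5389
L = P_1 × (1−P_2) = 0.9544 × 0.4611 = 0.44007

0.440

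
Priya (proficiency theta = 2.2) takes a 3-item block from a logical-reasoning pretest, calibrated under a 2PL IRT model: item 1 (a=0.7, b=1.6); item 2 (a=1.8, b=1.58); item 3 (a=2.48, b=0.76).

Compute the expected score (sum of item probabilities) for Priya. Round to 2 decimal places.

2.33

P(theta) = 1 / (1 + exp(−a(theta − b)))
P_1 = 1/(1+e^{-0.4200}) = 0.6035
P_2 = 1/(1+e^{-1.1160}) = 0.7532
P_3 = 1/(1+e^{-3.5712}) = 0.9726
E[score] = 0.6035 + 0.7532 + 0.9726 = 2.3294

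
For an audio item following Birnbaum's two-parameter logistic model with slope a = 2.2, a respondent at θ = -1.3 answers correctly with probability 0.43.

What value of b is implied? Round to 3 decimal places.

-1.172

P(θ) = 1 / (1 + exp(−a(θ − b)))
logit(0.43) = ln(0.43/0.57) = -0.2819
b = θ − logit/(a) = -1.3 − (-0.2819)/2.2000 = -1.1719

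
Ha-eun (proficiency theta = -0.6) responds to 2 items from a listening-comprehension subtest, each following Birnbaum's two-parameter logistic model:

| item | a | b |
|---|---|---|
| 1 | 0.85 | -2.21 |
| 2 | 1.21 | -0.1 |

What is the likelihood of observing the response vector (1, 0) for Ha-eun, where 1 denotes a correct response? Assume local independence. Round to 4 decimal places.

P(theta) = 1 / (1 + exp(−a(theta − b)))
P_1 = 1/(1+e^{-1.3685}) = 0.7971
P_2 = 1/(1+e^{0.6050}) = 0.3532
L = P_1 × (1−P_2) = 0.7971 × 0.6468 = 0.51559

0.5156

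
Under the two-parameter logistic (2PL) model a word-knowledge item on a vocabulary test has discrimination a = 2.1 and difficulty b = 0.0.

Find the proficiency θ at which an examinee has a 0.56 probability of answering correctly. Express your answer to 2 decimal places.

0.11

P(θ) = 1 / (1 + exp(−a(θ − b)))
logit = ln(0.5600/0.4400) = 0.2412
θ = b + logit/(a) = 0.0 + 0.2412/2.1000 = 0.1148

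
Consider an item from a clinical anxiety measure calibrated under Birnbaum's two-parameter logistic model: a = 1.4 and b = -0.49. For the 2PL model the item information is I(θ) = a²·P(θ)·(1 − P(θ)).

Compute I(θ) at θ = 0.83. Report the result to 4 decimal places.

P = 1/(1+e^{-1.8480}) = 0.8639
P(1−P) = 0.8639 × 0.1361 = 0.1176
I = a² × P(1−P) = 1.4² × 0.1176 = 0.23046

0.2305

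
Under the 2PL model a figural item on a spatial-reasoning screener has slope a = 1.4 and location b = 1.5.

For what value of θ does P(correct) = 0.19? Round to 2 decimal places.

0.46

P(θ) = 1 / (1 + exp(−a(θ − b)))
logit = ln(0.1900/0.8100) = -1.4500
θ = b + logit/(a) = 1.5 + (-1.4500)/1.4000 = 0.4643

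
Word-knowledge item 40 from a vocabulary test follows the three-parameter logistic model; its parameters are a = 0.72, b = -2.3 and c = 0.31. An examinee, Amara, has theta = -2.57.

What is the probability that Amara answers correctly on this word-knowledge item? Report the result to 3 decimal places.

P(theta) = c + (1 − c) · 1 / (1 + exp(−a(theta − b)))
Exponent: 0.72 × (-2.57 − (-2.3)) = -0.1944
1/(1 + e^{0.1944}) = 0.4516
P = 0.31 + 0.69 × 0.4516 = 0.6216

0.622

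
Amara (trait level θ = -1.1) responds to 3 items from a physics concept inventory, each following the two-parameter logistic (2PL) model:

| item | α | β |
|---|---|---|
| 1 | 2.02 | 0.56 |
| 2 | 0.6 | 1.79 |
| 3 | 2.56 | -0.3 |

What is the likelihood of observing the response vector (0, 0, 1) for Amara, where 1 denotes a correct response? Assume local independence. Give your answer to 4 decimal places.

P(θ) = 1 / (1 + exp(−α(θ − β)))
P_1 = 1/(1+e^{3.3532}) = 0.0338
P_2 = 1/(1+e^{1.7340}) = 0.1501
P_3 = 1/(1+e^{2.0480}) = 0.1143
L = (1−P_1) × (1−P_2) × P_3 = 0.9662 × 0.8499 × 0.1143 = 0.09383

0.0938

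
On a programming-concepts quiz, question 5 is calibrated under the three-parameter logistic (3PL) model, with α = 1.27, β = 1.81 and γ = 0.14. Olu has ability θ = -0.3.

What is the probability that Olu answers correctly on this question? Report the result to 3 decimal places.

P(θ) = γ + (1 − γ) · 1 / (1 + exp(−α(θ − β)))
Exponent: 1.27 × (-0.3 − 1.81) = -2.6797
1/(1 + e^{2.6797}) = 0.0642
P = 0.14 + 0.86 × 0.0642 = 0.1952

0.195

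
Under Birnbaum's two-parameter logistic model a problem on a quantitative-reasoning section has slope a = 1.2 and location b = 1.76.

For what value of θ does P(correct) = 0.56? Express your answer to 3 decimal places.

P(θ) = 1 / (1 + exp(−a(θ − b)))
logit = ln(0.5600/0.4400) = 0.2412
θ = b + logit/(a) = 1.76 + 0.2412/1.2000 = 1.9610

1.961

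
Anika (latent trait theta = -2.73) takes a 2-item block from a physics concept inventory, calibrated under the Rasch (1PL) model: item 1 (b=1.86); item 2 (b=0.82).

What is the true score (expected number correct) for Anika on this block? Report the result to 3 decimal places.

0.038

P(theta) = 1 / (1 + exp(−(theta − b)))
P_1 = 1/(1+e^{4.5900}) = 0.0101
P_2 = 1/(1+e^{3.5500}) = 0.0279
E[score] = 0.0101 + 0.0279 = 0.0380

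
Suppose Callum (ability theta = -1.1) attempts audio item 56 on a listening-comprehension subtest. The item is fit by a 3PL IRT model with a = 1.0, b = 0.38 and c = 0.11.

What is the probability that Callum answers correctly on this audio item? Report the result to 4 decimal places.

0.2750

P(theta) = c + (1 − c) · 1 / (1 + exp(−a(theta − b)))
Exponent: 1.0 × (-1.1 − 0.38) = -1.4800
1/(1 + e^{1.4800}) = 0.1854
P = 0.11 + 0.89 × 0.1854 = 0.2750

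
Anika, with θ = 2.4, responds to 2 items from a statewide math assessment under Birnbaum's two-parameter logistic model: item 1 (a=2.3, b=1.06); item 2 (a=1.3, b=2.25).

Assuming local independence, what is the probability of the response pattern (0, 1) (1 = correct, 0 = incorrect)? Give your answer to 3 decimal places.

0.024

P(θ) = 1 / (1 + exp(−a(θ − b)))
P_1 = 1/(1+e^{-3.0820}) = 0.9561
P_2 = 1/(1+e^{-0.1950}) = 0.5486
L = (1−P_1) × P_2 = 0.0439 × 0.5486 = 0.02406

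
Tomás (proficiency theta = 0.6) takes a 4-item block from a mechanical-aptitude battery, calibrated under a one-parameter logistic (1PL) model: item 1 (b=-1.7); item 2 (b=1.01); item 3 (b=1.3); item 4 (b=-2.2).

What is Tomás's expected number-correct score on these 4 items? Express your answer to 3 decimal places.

2.582

P(theta) = 1 / (1 + exp(−(theta − b)))
P_1 = 1/(1+e^{-2.3000}) = 0.9089
P_2 = 1/(1+e^{0.4100}) = 0.3989
P_3 = 1/(1+e^{0.7000}) = 0.3318
P_4 = 1/(1+e^{-2.8000}) = 0.9427
E[score] = 0.9089 + 0.3989 + 0.3318 + 0.9427 = 2.5823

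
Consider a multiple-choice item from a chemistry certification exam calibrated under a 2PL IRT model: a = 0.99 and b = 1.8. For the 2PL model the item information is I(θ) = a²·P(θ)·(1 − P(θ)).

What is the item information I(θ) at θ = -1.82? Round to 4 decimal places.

P = 1/(1+e^{3.5838}) = 0.0270
P(1−P) = 0.0270 × 0.9730 = 0.0263
I = a² × P(1−P) = 0.99² × 0.0263 = 0.02577

0.0258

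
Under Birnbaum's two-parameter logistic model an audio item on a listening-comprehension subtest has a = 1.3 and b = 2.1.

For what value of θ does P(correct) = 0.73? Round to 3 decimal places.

P(θ) = 1 / (1 + exp(−a(θ − b)))
logit = ln(0.7300/0.2700) = 0.9946
θ = b + logit/(a) = 2.1 + 0.9946/1.3000 = 2.8651

2.865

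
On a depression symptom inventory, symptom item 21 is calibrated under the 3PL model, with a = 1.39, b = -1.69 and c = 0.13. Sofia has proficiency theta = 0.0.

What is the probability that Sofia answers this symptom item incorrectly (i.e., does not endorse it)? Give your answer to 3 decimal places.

0.076

P(theta) = c + (1 − c) · 1 / (1 + exp(−a(theta − b)))
Exponent: 1.39 × (0.0 − (-1.69)) = 2.3491
1/(1 + e^{-2.3491}) = 0.9129
P = 0.13 + 0.87 × 0.9129 = 0.9242
P(incorrect) = 1 − 0.9242 = 0.0758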